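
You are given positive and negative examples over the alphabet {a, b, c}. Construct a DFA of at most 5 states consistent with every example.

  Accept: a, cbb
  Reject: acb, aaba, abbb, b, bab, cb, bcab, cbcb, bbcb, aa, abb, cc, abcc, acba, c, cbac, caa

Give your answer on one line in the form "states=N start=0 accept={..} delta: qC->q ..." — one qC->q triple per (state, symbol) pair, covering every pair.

State merging on the prefix tree: take the shortest (then alphabetical) example prefix whose next move is undefined and point that move at state 0, else 1, else 2, ...; a target is out if some Accept/Reject pair would then sit in one state with the same input left (inseparable). If every existing state is out, open a new one.
a: 0a undefined. 0a->0: no, a/aa meet in 0. Open state 1: 0a->1.
b: 0b undefined. 0b->0: ok.
c: 0c undefined. 0c->0: no, cbb/b meet in 0. 0c->1: no, a/c meet in 1. Open state 2: 0c->2.
aa: 1a undefined. 1a->0: no, a/aaba meet in 1. 1a->1: no, a/aa meet in 1. 1a->2: ok.
ab: 1b undefined. 1b->0: ok.
ac: 1c undefined. 1c->0: no, a/acba meet in 1. 1c->1: no, a/acba meet in 1. 1c->2: ok.
ca: 2a undefined. 2a->0: no, a/caa meet in 1. 2a->1: ok.
cb: 2b undefined. 2b->0: no, a/aaba meet in 1. 2b->1: no, a/acb meet in 1. 2b->2: no, a/aaba meet in 1. Open state 3: 2b->3.
cc: 2c undefined. 2c->0: ok.
cba: 3a undefined. 3a->0: ok.
cbb: 3b undefined. 3b->0: no, cbb/aaba meet in 0. 3b->1: ok.
cbc: 3c undefined. 3c->0: ok.
All examples now run through 4 states with every (state, symbol) defined. Accept strings end in {1}, Reject strings end in {0,2,3}; accept={1}.

states=4 start=0 accept={1} delta: 0a->1 0b->0 0c->2 1a->2 1b->0 1c->2 2a->1 2b->3 2c->0 3a->0 3b->1 3c->0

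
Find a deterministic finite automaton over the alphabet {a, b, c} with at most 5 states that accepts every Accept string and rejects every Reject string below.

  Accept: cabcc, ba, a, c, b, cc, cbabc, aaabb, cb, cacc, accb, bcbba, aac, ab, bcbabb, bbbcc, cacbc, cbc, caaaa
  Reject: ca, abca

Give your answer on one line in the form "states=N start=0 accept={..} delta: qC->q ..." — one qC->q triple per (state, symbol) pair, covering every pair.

states=3 start=0 accept={0,1} delta: 0a->0 0b->0 0c->1 1a->2 1b->0 1c->0 2a->0 2b->0 2c->0

State merging on the prefix tree: take the shortest (then alphabetical) example prefix whose next move is undefined and point that move at state 0, else 1, else 2, ...; a target is out if some Accept/Reject pair would then sit in one state with the same input left (inseparable). If every existing state is out, open a new one.
a: 0a undefined. 0a->0: ok.
b: 0b undefined. 0b->0: ok.
c: 0c undefined. 0c->0: no, cabcc/ca meet in 0. Open state 1: 0c->1.
ca: 1a undefined. 1a->0: no, ba/ca meet in 0. 1a->1: no, c/ca meet in 1. Open state 2: 1a->2.
cb: 1b undefined. 1b->0: ok.
cc: 1c undefined. 1c->0: ok.
caa: 2a undefined. 2a->0: ok.
cab: 2b undefined. 2b->0: ok.
cac: 2c undefined. 2c->0: ok.
All examples now run through 3 states with every (state, symbol) defined. Accept strings end in {0,1}, Reject strings end in {2}; accept={0,1}.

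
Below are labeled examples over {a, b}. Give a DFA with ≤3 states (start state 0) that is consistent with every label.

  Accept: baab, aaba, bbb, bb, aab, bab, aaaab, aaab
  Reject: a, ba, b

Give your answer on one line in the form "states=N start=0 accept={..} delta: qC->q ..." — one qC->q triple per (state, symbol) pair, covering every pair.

Fold the examples into a partial DFA from state 0: repeatedly fix the first undefined (state, symbol) met by the shortest-then-alphabetical prefix, trying targets in increasing order and rejecting any under which an Accept and a Reject string meet in one state with the same remainder; add a state when all current targets are rejected. Accepting states are where Accept strings end.
a: 0a undefined. 0a->0: no, aaba/ba meet in 0 with "ba" left. Open state 1: 0a->1.
b: 0b undefined. 0b->0: no, bbb/b meet in 0. 0b->1: ok.
aa: 1a undefined. 1a->0: no, aaba/ba meet in 0. 1a->1: ok.
bb: 1b undefined. 1b->0: no, aaba/a meet in 1. 1b->1: no, baab/a meet in 1. Open state 2: 1b->2.
bbb: 2b undefined. 2b->0: ok.
aaba: 2a undefined. 2a->0: ok.
All examples now run through 3 states with every (state, symbol) defined. Accept strings end in {0,2}, Reject strings end in {1}; accept={0,2}.

states=3 start=0 accept={0,2} delta: 0a->1 0b->1 1a->1 1b->2 2a->0 2b->0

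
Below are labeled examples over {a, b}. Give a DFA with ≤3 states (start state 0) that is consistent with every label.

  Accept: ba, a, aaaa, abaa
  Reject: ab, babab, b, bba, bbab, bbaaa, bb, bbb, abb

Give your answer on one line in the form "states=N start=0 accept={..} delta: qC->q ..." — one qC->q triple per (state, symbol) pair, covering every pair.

states=3 start=0 accept={0} delta: 0a->0 0b->1 1a->0 1b->2 2a->2 2b->1

Grow the machine one transition at a time. Run the examples from 0; the earliest place one falls off (shortest prefix, ties alphabetical) gets sent to the lowest-numbered state that keeps every Accept/Reject pair distinguishable — a pair clashes when both reach the same state with identical unread suffix — and to a fresh state only if none does.
a: 0a undefined. 0a->0: ok.
b: 0b undefined. 0b->0: no, ba/ab meet in 0. Open state 1: 0b->1.
ba: 1a undefined. 1a->0: ok.
bb: 1b undefined. 1b->0: no, ba/bba meet in 0. 1b->1: no, ba/bba meet in 0. Open state 2: 1b->2.
bba: 2a undefined. 2a->0: no, ba/bba meet in 0. 2a->1: no, ba/bbaaa meet in 0. 2a->2: ok.
bbb: 2b undefined. 2b->0: no, ba/bbab meet in 0. 2b->1: ok.
All examples now run through 3 states with every (state, symbol) defined. Accept strings end in {0}, Reject strings end in {1,2}; accept={0}.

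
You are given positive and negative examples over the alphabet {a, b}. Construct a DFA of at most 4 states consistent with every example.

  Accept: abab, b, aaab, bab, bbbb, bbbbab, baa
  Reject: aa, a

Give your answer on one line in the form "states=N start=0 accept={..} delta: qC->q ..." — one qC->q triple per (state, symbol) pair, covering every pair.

states=2 start=0 accept={1} delta: 0a->0 0b->1 1a->1 1b->1

Fold the examples into a partial DFA from state 0: repeatedly fix the first undefined (state, symbol) met by the shortest-then-alphabetical prefix, trying targets in increasing order and rejecting any under which an Accept and a Reject string meet in one state with the same remainder; add a state when all current targets are rejected. Accepting states are where Accept strings end.
a: 0a undefined. 0a->0: ok.
b: 0b undefined. 0b->0: no, abab/aa meet in 0. Open state 1: 0b->1.
ba: 1a undefined. 1a->0: no, baa/aa meet in 0. 1a->1: ok.
bb: 1b undefined. 1b->0: no, abab/aa meet in 0. 1b->1: ok.
All examples now run through 2 states with every (state, symbol) defined. Accept strings end in {1}, Reject strings end in {0}; accept={1}.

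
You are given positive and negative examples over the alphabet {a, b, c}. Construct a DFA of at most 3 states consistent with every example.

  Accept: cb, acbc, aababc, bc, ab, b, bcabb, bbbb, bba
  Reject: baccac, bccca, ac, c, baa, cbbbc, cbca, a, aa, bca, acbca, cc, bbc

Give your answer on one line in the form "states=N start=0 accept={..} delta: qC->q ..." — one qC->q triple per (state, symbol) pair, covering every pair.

Fold the examples into a partial DFA from state 0: repeatedly fix the first undefined (state, symbol) met by the shortest-then-alphabetical prefix, trying targets in increasing order and rejecting any under which an Accept and a Reject string meet in one state with the same remainder; add a state when all current targets are rejected. Accepting states are where Accept strings end.
a: 0a undefined. 0a->0: ok.
b: 0b undefined. 0b->0: no, aababc/ac meet in 0 with "c" left. Open state 1: 0b->1.
c: 0c undefined. 0c->0: ok.
ba: 1a undefined. 1a->0: ok.
bb: 1b undefined. 1b->0: no, acbc/cbbbc meet in 1 with "c" left. 1b->1: no, acbc/cbbbc meet in 1 with "c" left. Open state 2: 1b->2.
bc: 1c undefined. 1c->0: no, acbc/baccac meet in 0. 1c->1: ok.
bba: 2a undefined. 2a->0: no, bba/baccac meet in 0. 2a->1: ok.
bbb: 2b undefined. 2b->0: ok.
bbc: 2c undefined. 2c->0: ok.
All examples now run through 3 states with every (state, symbol) defined. Accept strings end in {1,2}, Reject strings end in {0}; accept={1,2}.

states=3 start=0 accept={1,2} delta: 0a->0 0b->1 0c->0 1a->0 1b->2 1c->1 2a->1 2b->0 2c->0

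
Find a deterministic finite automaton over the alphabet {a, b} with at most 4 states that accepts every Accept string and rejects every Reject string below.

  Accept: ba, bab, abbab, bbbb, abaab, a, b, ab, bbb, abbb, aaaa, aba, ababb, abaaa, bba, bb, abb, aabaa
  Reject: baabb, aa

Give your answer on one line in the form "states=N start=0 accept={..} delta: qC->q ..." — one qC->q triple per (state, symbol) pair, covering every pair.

Fold the examples into a partial DFA from state 0: repeatedly fix the first undefined (state, symbol) met by the shortest-then-alphabetical prefix, trying targets in increasing order and rejecting any under which an Accept and a Reject string meet in one state with the same remainder; add a state when all current targets are rejected. Accepting states are where Accept strings end.
a: 0a undefined. 0a->0: no, a/aa meet in 0. Open state 1: 0a->1.
b: 0b undefined. 0b->0: ok.
aa: 1a undefined. 1a->0: no, bbbb/baabb meet in 0. 1a->1: no, ba/aa meet in 1. Open state 2: 1a->2.
ab: 1b undefined. 1b->0: ok.
aaa: 2a undefined. 2a->0: ok.
aab: 2b undefined. 2b->0: no, bab/baabb meet in 0. 2b->1: no, bab/baabb meet in 0. 2b->2: no, abaab/baabb meet in 2. Open state 3: 2b->3.
aaba: 3a undefined. 3a->0: ok.
baabb: 3b undefined. 3b->0: no, bab/baabb meet in 0. 3b->1: no, ba/baabb meet in 1. 3b->2: ok.
All examples now run through 4 states with every (state, symbol) defined. Accept strings end in {0,1,3}, Reject strings end in {2}; accept={0,1,3}.

states=4 start=0 accept={0,1,3} delta: 0a->1 0b->0 1a->2 1b->0 2a->0 2b->3 3a->0 3b->2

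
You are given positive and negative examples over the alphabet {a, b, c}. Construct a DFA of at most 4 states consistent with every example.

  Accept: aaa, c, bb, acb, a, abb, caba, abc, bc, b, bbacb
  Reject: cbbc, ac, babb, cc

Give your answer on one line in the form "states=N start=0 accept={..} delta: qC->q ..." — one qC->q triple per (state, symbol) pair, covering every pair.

State merging on the prefix tree: take the shortest (then alphabetical) example prefix whose next move is undefined and point that move at state 0, else 1, else 2, ...; a target is out if some Accept/Reject pair would then sit in one state with the same input left (inseparable). If every existing state is out, open a new one.
a: 0a undefined. 0a->0: no, c/ac meet in 0 with "c" left. Open state 1: 0a->1.
b: 0b undefined. 0b->0: no, abb/babb meet in 1 with "bb" left. 0b->1: no, bc/ac meet in 1 with "c" left. Open state 2: 0b->2.
c: 0c undefined. 0c->0: no, c/cc meet in 0. 0c->1: ok.
aa: 1a undefined. 1a->0: ok.
ab: 1b undefined. 1b->0: no, bc/cbbc meet in 2 with "c" left. 1b->1: no, abc/cbbc meet in 1 with "c" left. 1b->2: ok.
ac: 1c undefined. 1c->0: ok.
ba: 2a undefined. 2a->0: no, bb/babb meet in 2 with "b" left. 2a->1: no, bb/babb meet in 2 with "b" left. 2a->2: ok.
bb: 2b undefined. 2b->0: no, aaa/cbbc meet in 1. 2b->1: no, acb/babb meet in 2. 2b->2: no, bb/babb meet in 2. Open state 3: 2b->3.
bc: 2c undefined. 2c->0: no, abc/ac meet in 0. 2c->1: ok.
bba: 3a undefined. 3a->0: ok.
babb: 3b undefined. 3b->0: ok.
cbbc: 3c undefined. 3c->0: ok.
All examples now run through 4 states with every (state, symbol) defined. Accept strings end in {1,2,3}, Reject strings end in {0}; accept={1,2,3}.

states=4 start=0 accept={1,2,3} delta: 0a->1 0b->2 0c->1 1a->0 1b->2 1c->0 2a->2 2b->3 2c->1 3a->0 3b->0 3c->0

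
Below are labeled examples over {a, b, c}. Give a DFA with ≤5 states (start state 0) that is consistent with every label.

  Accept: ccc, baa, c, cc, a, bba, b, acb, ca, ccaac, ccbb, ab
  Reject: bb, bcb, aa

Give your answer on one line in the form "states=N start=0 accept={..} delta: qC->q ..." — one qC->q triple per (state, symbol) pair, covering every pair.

Grow the machine one transition at a time. Run the examples from 0; the earliest place one falls off (shortest prefix, ties alphabetical) gets sent to the lowest-numbered state that keeps every Accept/Reject pair distinguishable — a pair clashes when both reach the same state with identical unread suffix — and to a fresh state only if none does.
a: 0a undefined. 0a->0: no, a/aa meet in 0. Open state 1: 0a->1.
b: 0b undefined. 0b->0: no, baa/aa meet in 1 with "a" left. 0b->1: no, acb/bcb meet in 1 with "cb" left. Open state 2: 0b->2.
c: 0c undefined. 0c->0: no, ccbb/bb meet in 2 with "b" left. 0c->1: no, ca/aa meet in 1 with "a" left. 0c->2: ok.
aa: 1a undefined. 1a->0: ok.
ab: 1b undefined. 1b->0: no, ab/aa meet in 0. 1b->1: ok.
ac: 1c undefined. 1c->0: ok.
ba: 2a undefined. 2a->0: no, ca/aa meet in 0. 2a->1: no, baa/aa meet in 0. 2a->2: ok.
bb: 2b undefined. 2b->0: ok.
bc: 2c undefined. 2c->0: no, ccc/bcb meet in 2. 2c->1: no, ccc/bb meet in 0. 2c->2: ok.
All examples now run through 3 states with every (state, symbol) defined. Accept strings end in {1,2}, Reject strings end in {0}; accept={1,2}.

states=3 start=0 accept={1,2} delta: 0a->1 0b->2 0c->2 1a->0 1b->1 1c->0 2a->2 2b->0 2c->2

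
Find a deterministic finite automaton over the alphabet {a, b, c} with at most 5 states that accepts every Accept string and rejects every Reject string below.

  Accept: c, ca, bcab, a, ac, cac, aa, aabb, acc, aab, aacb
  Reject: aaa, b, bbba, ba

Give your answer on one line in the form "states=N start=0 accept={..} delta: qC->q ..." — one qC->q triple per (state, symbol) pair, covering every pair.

states=4 start=0 accept={0,1,3} delta: 0a->1 0b->2 0c->0 1a->3 1b->0 1c->0 2a->2 2b->0 2c->0 3a->2 3b->1 3c->1

State merging on the prefix tree: take the shortest (then alphabetical) example prefix whose next move is undefined and point that move at state 0, else 1, else 2, ...; a target is out if some Accept/Reject pair would then sit in one state with the same input left (inseparable). If every existing state is out, open a new one.
a: 0a undefined. 0a->0: no, a/aaa meet in 0. Open state 1: 0a->1.
b: 0b undefined. 0b->0: no, a/bbba meet in 1. 0b->1: no, a/b meet in 1. Open state 2: 0b->2.
c: 0c undefined. 0c->0: ok.
aa: 1a undefined. 1a->0: no, ca/aaa meet in 1. 1a->1: no, ca/aaa meet in 1. 1a->2: no, aa/b meet in 2. Open state 3: 1a->3.
ac: 1c undefined. 1c->0: ok.
ba: 2a undefined. 2a->0: no, c/ba meet in 0. 2a->1: no, ca/ba meet in 1. 2a->2: ok.
bb: 2b undefined. 2b->0: ok.
bc: 2c undefined. 2c->0: ok.
aaa: 3a undefined. 3a->0: no, c/aaa meet in 0. 3a->1: no, ca/aaa meet in 1. 3a->2: ok.
aab: 3b undefined. 3b->0: no, aabb/aaa meet in 2. 3b->1: ok.
aac: 3c undefined. 3c->0: no, aacb/aaa meet in 2. 3c->1: ok.
aabb: 1b undefined. 1b->0: ok.
All examples now run through 4 states with every (state, symbol) defined. Accept strings end in {0,1,3}, Reject strings end in {2}; accept={0,1,3}.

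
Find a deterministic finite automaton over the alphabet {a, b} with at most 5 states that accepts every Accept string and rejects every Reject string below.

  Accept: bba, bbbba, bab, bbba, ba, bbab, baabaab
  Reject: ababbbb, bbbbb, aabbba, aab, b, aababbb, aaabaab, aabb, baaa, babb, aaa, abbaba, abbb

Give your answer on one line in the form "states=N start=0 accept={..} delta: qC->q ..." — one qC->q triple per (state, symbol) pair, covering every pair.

Grow the machine one transition at a time. Run the examples from 0; the earliest place one falls off (shortest prefix, ties alphabetical) gets sent to the lowest-numbered state that keeps every Accept/Reject pair distinguishable — a pair clashes when both reach the same state with identical unread suffix — and to a fresh state only if none does.
a: 0a undefined. 0a->0: no, bbba/aabbba meet in 0 with "bbba" left. Open state 1: 0a->1.
b: 0b undefined. 0b->0: ok.
aa: 1a undefined. 1a->0: no, bba/aabbba meet in 1. 1a->1: no, bba/baaa meet in 1. Open state 2: 1a->2.
ab: 1b undefined. 1b->0: no, bba/abbaba meet in 1. 1b->1: no, bba/babb meet in 1. 1b->2: ok.
aaa: 2a undefined. 2a->0: ok.
aab: 2b undefined. 2b->0: no, bba/aabbba meet in 1. 2b->1: no, bba/aab meet in 1. 2b->2: no, bba/abbaba meet in 1. Open state 3: 2b->3.
aaba: 3a undefined. 3a->0: no, bba/abbaba meet in 1. 3a->1: no, baabaab/aab meet in 3. 3a->2: no, bab/abbaba meet in 2. 3a->3: no, baabaab/aabb meet in 3 with "b" left. Open state 4: 3a->4.
aabb: 3b undefined. 3b->0: no, bba/aabbba meet in 1. 3b->1: no, bba/aabb meet in 1. 3b->2: no, bab/aabb meet in 2. 3b->3: ok.
aabab: 4b undefined. 4b->0: no, bba/abbaba meet in 1. 4b->1: no, bab/abbaba meet in 2. 4b->2: ok.
baabaa: 4a undefined. 4a->0: no, baabaab/ababbbb meet in 0. 4a->1: ok.
All examples now run through 5 states with every (state, symbol) defined. Accept strings end in {1,2}, Reject strings end in {0,3,4}; accept={1,2}.

states=5 start=0 accept={1,2} delta: 0a->1 0b->0 1a->2 1b->2 2a->0 2b->3 3a->4 3b->3 4a->1 4b->2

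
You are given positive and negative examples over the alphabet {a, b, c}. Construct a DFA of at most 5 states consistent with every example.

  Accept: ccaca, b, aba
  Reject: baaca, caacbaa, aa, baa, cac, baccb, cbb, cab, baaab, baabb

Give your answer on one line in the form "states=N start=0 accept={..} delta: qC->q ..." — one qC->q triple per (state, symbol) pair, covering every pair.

Grow the machine one transition at a time. Run the examples from 0; the earliest place one falls off (shortest prefix, ties alphabetical) gets sent to the lowest-numbered state that keeps every Accept/Reject pair distinguishable — a pair clashes when both reach the same state with identical unread suffix — and to a fresh state only if none does.
a: 0a undefined. 0a->0: ok.
b: 0b undefined. 0b->0: no, b/aa meet in 0. Open state 1: 0b->1.
c: 0c undefined. 0c->0: no, ccaca/aa meet in 0. 0c->1: ok.
ba: 1a undefined. 1a->0: no, b/cac meet in 1. 1a->1: no, b/baa meet in 1. Open state 2: 1a->2.
cb: 1b undefined. 1b->0: no, b/cbb meet in 1. 1b->1: no, b/cbb meet in 1. 1b->2: ok.
cc: 1c undefined. 1c->0: ok.
baa: 2a undefined. 2a->0: no, ccaca/baaca meet in 2. 2a->1: no, b/caacbaa meet in 1. 2a->2: no, ccaca/baa meet in 2. Open state 3: 2a->3.
bac: 2c undefined. 2c->0: no, ccaca/baccb meet in 2. 2c->1: no, b/cac meet in 1. 2c->2: no, ccaca/cac meet in 2. 2c->3: ok.
cab: 2b undefined. 2b->0: ok.
baaa: 3a undefined. 3a->0: no, b/baaab meet in 1. 3a->1: no, ccaca/baaab meet in 2. 3a->2: ok.
baab: 3b undefined. 3b->0: no, b/baabb meet in 1. 3b->1: no, ccaca/baabb meet in 2. 3b->2: ok.
baac: 3c undefined. 3c->0: no, b/baccb meet in 1. 3c->1: no, ccaca/baaca meet in 2. 3c->2: ok.
All examples now run through 4 states with every (state, symbol) defined. Accept strings end in {1,2}, Reject strings end in {0,3}; accept={1,2}.

states=4 start=0 accept={1,2} delta: 0a->0 0b->1 0c->1 1a->2 1b->2 1c->0 2a->3 2b->0 2c->3 3a->2 3b->2 3c->2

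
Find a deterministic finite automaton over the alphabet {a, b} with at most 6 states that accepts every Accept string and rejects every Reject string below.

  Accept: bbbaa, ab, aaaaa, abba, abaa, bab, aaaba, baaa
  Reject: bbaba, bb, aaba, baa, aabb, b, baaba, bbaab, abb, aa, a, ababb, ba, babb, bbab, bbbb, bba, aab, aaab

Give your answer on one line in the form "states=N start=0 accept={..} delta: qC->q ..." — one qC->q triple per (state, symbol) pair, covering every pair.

State merging on the prefix tree: take the shortest (then alphabetical) example prefix whose next move is undefined and point that move at state 0, else 1, else 2, ...; a target is out if some Accept/Reject pair would then sit in one state with the same input left (inseparable). If every existing state is out, open a new one.
a: 0a undefined. 0a->0: no, ab/b meet in 0 with "b" left. Open state 1: 0a->1.
b: 0b undefined. 0b->0: no, bbbaa/baa meet in 1 with "a" left. 0b->1: no, ab/bb meet in 1 with "b" left. Open state 2: 0b->2.
aa: 1a undefined. 1a->0: no, ab/aaab meet in 1 with "b" left. 1a->1: no, ab/aab meet in 1 with "b" left. 1a->2: no, bab/aaab meet in 2 with "ab" left. Open state 3: 1a->3.
ab: 1b undefined. 1b->0: no, abba/ba meet in 2 with "a" left. 1b->1: no, ab/abb meet in 1. 1b->2: no, ab/b meet in 2. 1b->3: no, ab/aa meet in 3. Open state 4: 1b->4.
ba: 2a undefined. 2a->0: no, bab/b meet in 2. 2a->1: ok.
bb: 2b undefined. 2b->0: no, bbbaa/baa meet in 3. 2b->1: ok.
aaa: 3a undefined. 3a->0: no, aaaaa/baa meet in 3. 3a->1: no, ab/bbaab meet in 4. 3a->2: no, aaaaa/baa meet in 3. 3a->3: no, aaaaa/baa meet in 3. 3a->4: ok.
aab: 3b undefined. 3b->0: ok.
aba: 4a undefined. 4a->0: no, bbbaa/bbaba meet in 1. 4a->1: no, bbbaa/baa meet in 3. 4a->2: no, bbbaa/bbaba meet in 1. 4a->3: ok.
abb: 4b undefined. 4b->0: no, abba/bbaba meet in 1. 4b->1: no, abba/baa meet in 3. 4b->2: no, abba/bbaba meet in 1. 4b->3: ok.
All examples now run through 5 states with every (state, symbol) defined. Accept strings end in {4}, Reject strings end in {0,1,2,3}; accept={4}.

states=5 start=0 accept={4} delta: 0a->1 0b->2 1a->3 1b->4 2a->1 2b->1 3a->4 3b->0 4a->3 4b->3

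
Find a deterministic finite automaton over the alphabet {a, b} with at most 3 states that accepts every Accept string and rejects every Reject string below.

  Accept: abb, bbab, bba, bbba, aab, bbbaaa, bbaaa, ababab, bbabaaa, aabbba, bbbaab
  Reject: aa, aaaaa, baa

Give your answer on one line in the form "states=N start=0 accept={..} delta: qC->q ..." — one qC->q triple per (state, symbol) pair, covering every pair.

Grow the machine one transition at a time. Run the examples from 0; the earliest place one falls off (shortest prefix, ties alphabetical) gets sent to the lowest-numbered state that keeps every Accept/Reject pair distinguishable — a pair clashes when both reach the same state with identical unread suffix — and to a fresh state only if none does.
a: 0a undefined. 0a->0: ok.
b: 0b undefined. 0b->0: no, abb/aa meet in 0. Open state 1: 0b->1.
ba: 1a undefined. 1a->0: ok.
bb: 1b undefined. 1b->0: no, abb/aa meet in 0. 1b->1: no, bba/aa meet in 0. Open state 2: 1b->2.
bba: 2a undefined. 2a->0: no, bba/aa meet in 0. 2a->1: no, bbaaa/aa meet in 0. 2a->2: ok.
bbb: 2b undefined. 2b->0: no, bbab/aa meet in 0. 2b->1: no, bbba/aa meet in 0. 2b->2: ok.
All examples now run through 3 states with every (state, symbol) defined. Accept strings end in {1,2}, Reject strings end in {0}; accept={1,2}.

states=3 start=0 accept={1,2} delta: 0a->0 0b->1 1a->0 1b->2 2a->2 2b->2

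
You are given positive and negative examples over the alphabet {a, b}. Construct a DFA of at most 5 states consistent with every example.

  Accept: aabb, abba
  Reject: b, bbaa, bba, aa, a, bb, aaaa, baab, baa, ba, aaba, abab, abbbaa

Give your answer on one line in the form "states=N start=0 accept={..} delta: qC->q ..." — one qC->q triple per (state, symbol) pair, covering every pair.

Grow the machine one transition at a time. Run the examples from 0; the earliest place one falls off (shortest prefix, ties alphabetical) gets sent to the lowest-numbered state that keeps every Accept/Reject pair distinguishable — a pair clashes when both reach the same state with identical unread suffix — and to a fresh state only if none does.
a: 0a undefined. 0a->0: no, aabb/bb meet in 0 with "bb" left. Open state 1: 0a->1.
b: 0b undefined. 0b->0: ok.
aa: 1a undefined. 1a->0: no, aabb/b meet in 0. 1a->1: ok.
ab: 1b undefined. 1b->0: no, aabb/b meet in 0. 1b->1: no, aabb/bbaa meet in 1. Open state 2: 1b->2.
aba: 2a undefined. 2a->0: ok.
abb: 2b undefined. 2b->0: no, aabb/b meet in 0. 2b->1: no, aabb/bbaa meet in 1. 2b->2: no, aabb/baab meet in 2. Open state 3: 2b->3.
abba: 3a undefined. 3a->0: no, abba/b meet in 0. 3a->1: no, abba/bbaa meet in 1. 3a->2: no, abba/baab meet in 2. 3a->3: ok.
abbb: 3b undefined. 3b->0: ok.
All examples now run through 4 states with every (state, symbol) defined. Accept strings end in {3}, Reject strings end in {0,1,2}; accept={3}.

states=4 start=0 accept={3} delta: 0a->1 0b->0 1a->1 1b->2 2a->0 2b->3 3a->3 3b->0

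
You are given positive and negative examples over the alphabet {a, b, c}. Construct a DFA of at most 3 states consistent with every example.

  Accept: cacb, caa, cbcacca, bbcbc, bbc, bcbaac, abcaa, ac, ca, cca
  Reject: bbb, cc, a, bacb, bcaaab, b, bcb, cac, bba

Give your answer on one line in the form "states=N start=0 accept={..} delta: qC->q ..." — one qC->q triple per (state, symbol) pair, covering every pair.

states=3 start=0 accept={1} delta: 0a->0 0b->0 0c->1 1a->1 1b->0 1c->2 2a->1 2b->1 2c->1

State merging on the prefix tree: take the shortest (then alphabetical) example prefix whose next move is undefined and point that move at state 0, else 1, else 2, ...; a target is out if some Accept/Reject pair would then sit in one state with the same input left (inseparable). If every existing state is out, open a new one.
a: 0a undefined. 0a->0: ok.
b: 0b undefined. 0b->0: ok.
c: 0c undefined. 0c->0: no, cacb/bbb meet in 0. Open state 1: 0c->1.
ca: 1a undefined. 1a->0: no, cacb/bacb meet in 1 with "b" left. 1a->1: ok.
cb: 1b undefined. 1b->0: ok.
cc: 1c undefined. 1c->0: no, cacb/bbb meet in 0. 1c->1: no, cacb/bbb meet in 0. Open state 2: 1c->2.
cca: 2a undefined. 2a->0: no, cca/bbb meet in 0. 2a->1: ok.
cacb: 2b undefined. 2b->0: no, cacb/bbb meet in 0. 2b->1: ok.
cbcacc: 2c undefined. 2c->0: no, cbcacca/bbb meet in 0. 2c->1: ok.
All examples now run through 3 states with every (state, symbol) defined. Accept strings end in {1}, Reject strings end in {0,2}; accept={1}.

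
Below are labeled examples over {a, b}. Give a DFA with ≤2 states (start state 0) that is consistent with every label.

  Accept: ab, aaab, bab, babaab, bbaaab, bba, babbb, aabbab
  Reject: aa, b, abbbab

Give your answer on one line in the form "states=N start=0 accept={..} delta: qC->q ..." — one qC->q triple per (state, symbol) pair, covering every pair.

State merging on the prefix tree: take the shortest (then alphabetical) example prefix whose next move is undefined and point that move at state 0, else 1, else 2, ...; a target is out if some Accept/Reject pair would then sit in one state with the same input left (inseparable). If every existing state is out, open a new one.
a: 0a undefined. 0a->0: no, ab/b meet in 0 with "b" left. Open state 1: 0a->1.
b: 0b undefined. 0b->0: ok.
aa: 1a undefined. 1a->0: ok.
ab: 1b undefined. 1b->0: no, ab/aa meet in 0. 1b->1: ok.
All examples now run through 2 states with every (state, symbol) defined. Accept strings end in {1}, Reject strings end in {0}; accept={1}.

states=2 start=0 accept={1} delta: 0a->1 0b->0 1a->0 1b->1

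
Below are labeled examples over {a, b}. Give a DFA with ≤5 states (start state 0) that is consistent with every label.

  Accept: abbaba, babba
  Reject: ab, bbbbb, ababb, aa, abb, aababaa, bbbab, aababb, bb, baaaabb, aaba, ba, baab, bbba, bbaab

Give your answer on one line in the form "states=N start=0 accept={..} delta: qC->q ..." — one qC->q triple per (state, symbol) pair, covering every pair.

states=4 start=0 accept={3} delta: 0a->0 0b->1 1a->0 1b->2 2a->3 2b->0 3a->0 3b->2

Grow the machine one transition at a time. Run the examples from 0; the earliest place one falls off (shortest prefix, ties alphabetical) gets sent to the lowest-numbered state that keeps every Accept/Reject pair distinguishable — a pair clashes when both reach the same state with identical unread suffix — and to a fresh state only if none does.
a: 0a undefined. 0a->0: ok.
b: 0b undefined. 0b->0: no, abbaba/ab meet in 0. Open state 1: 0b->1.
ba: 1a undefined. 1a->0: ok.
bb: 1b undefined. 1b->0: no, abbaba/ababb meet in 0. 1b->1: no, abbaba/aa meet in 0. Open state 2: 1b->2.
bba: 2a undefined. 2a->0: no, abbaba/aa meet in 0. 2a->1: no, abbaba/ab meet in 1. 2a->2: no, abbaba/bbba meet in 2 with "ba" left. Open state 3: 2a->3.
bbb: 2b undefined. 2b->0: ok.
bbaa: 3a undefined. 3a->0: ok.
abbab: 3b undefined. 3b->0: no, abbaba/aa meet in 0. 3b->1: no, abbaba/aa meet in 0. 3b->2: ok.
All examples now run through 4 states with every (state, symbol) defined. Accept strings end in {3}, Reject strings end in {0,1,2}; accept={3}.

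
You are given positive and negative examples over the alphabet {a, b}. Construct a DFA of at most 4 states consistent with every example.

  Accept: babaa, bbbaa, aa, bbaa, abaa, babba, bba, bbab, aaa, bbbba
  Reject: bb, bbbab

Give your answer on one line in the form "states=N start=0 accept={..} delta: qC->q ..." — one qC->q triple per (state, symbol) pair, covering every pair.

states=4 start=0 accept={0,1} delta: 0a->0 0b->1 1a->0 1b->2 2a->0 2b->3 3a->1 3b->0

Grow the machine one transition at a time. Run the examples from 0; the earliest place one falls off (shortest prefix, ties alphabetical) gets sent to the lowest-numbered state that keeps every Accept/Reject pair distinguishable — a pair clashes when both reach the same state with identical unread suffix — and to a fresh state only if none does.
a: 0a undefined. 0a->0: ok.
b: 0b undefined. 0b->0: no, babaa/bb meet in 0. Open state 1: 0b->1.
ba: 1a undefined. 1a->0: ok.
bb: 1b undefined. 1b->0: no, babaa/bb meet in 0. 1b->1: no, bbab/bb meet in 1. Open state 2: 1b->2.
bba: 2a undefined. 2a->0: ok.
bbb: 2b undefined. 2b->0: no, bbab/bbbab meet in 1. 2b->1: no, bbab/bbbab meet in 1. 2b->2: no, bbab/bbbab meet in 1. Open state 3: 2b->3.
bbba: 3a undefined. 3a->0: no, bbab/bbbab meet in 1. 3a->1: ok.
bbbb: 3b undefined. 3b->0: ok.
All examples now run through 4 states with every (state, symbol) defined. Accept strings end in {0,1}, Reject strings end in {2}; accept={0,1}.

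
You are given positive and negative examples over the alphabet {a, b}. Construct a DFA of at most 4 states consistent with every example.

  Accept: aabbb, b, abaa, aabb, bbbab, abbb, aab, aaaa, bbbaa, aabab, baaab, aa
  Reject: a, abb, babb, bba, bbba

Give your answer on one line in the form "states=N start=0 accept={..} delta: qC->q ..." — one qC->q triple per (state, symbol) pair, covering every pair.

Grow the machine one transition at a time. Run the examples from 0; the earliest place one falls off (shortest prefix, ties alphabetical) gets sent to the lowest-numbered state that keeps every Accept/Reject pair distinguishable — a pair clashes when both reach the same state with identical unread suffix — and to a fresh state only if none does.
a: 0a undefined. 0a->0: no, aabb/abb meet in 0 with "bb" left. Open state 1: 0a->1.
b: 0b undefined. 0b->0: ok.
aa: 1a undefined. 1a->0: ok.
ab: 1b undefined. 1b->0: no, aabbb/abb meet in 0. 1b->1: no, abaa/a meet in 1. Open state 2: 1b->2.
aba: 2a undefined. 2a->0: no, abaa/a meet in 1. 2a->1: ok.
abb: 2b undefined. 2b->0: no, aabbb/abb meet in 0. 2b->1: ok.
All examples now run through 3 states with every (state, symbol) defined. Accept strings end in {0,2}, Reject strings end in {1}; accept={0,2}.

states=3 start=0 accept={0,2} delta: 0a->1 0b->0 1a->0 1b->2 2a->1 2b->1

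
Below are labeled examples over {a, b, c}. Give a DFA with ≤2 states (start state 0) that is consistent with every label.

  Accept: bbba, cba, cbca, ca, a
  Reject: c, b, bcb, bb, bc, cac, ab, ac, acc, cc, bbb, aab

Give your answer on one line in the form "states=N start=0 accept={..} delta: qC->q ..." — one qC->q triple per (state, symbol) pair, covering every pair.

states=2 start=0 accept={0} delta: 0a->0 0b->1 0c->1 1a->0 1b->1 1c->1

Grow the machine one transition at a time. Run the examples from 0; the earliest place one falls off (shortest prefix, ties alphabetical) gets sent to the lowest-numbered state that keeps every Accept/Reject pair distinguishable — a pair clashes when both reach the same state with identical unread suffix — and to a fresh state only if none does.
a: 0a undefined. 0a->0: ok.
b: 0b undefined. 0b->0: no, bbba/b meet in 0. Open state 1: 0b->1.
c: 0c undefined. 0c->0: no, ca/c meet in 0. 0c->1: ok.
bb: 1b undefined. 1b->0: no, cba/bb meet in 0. 1b->1: ok.
bc: 1c undefined. 1c->0: no, cbca/bc meet in 0. 1c->1: ok.
ca: 1a undefined. 1a->0: ok.
All examples now run through 2 states with every (state, symbol) defined. Accept strings end in {0}, Reject strings end in {1}; accept={0}.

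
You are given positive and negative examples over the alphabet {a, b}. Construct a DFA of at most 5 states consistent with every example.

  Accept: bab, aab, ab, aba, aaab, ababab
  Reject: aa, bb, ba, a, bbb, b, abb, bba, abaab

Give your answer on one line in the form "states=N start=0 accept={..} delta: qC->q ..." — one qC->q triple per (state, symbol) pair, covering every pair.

states=3 start=0 accept={2} delta: 0a->1 0b->0 1a->1 1b->2 2a->2 2b->0

State merging on the prefix tree: take the shortest (then alphabetical) example prefix whose next move is undefined and point that move at state 0, else 1, else 2, ...; a target is out if some Accept/Reject pair would then sit in one state with the same input left (inseparable). If every existing state is out, open a new one.
a: 0a undefined. 0a->0: no, aab/b meet in 0 with "b" left. Open state 1: 0a->1.
b: 0b undefined. 0b->0: ok.
aa: 1a undefined. 1a->0: no, aab/aa meet in 0. 1a->1: ok.
ab: 1b undefined. 1b->0: no, bab/bb meet in 0. 1b->1: no, bab/aa meet in 1. Open state 2: 1b->2.
aba: 2a undefined. 2a->0: no, bab/abaab meet in 2. 2a->1: no, bab/abaab meet in 2. 2a->2: ok.
abb: 2b undefined. 2b->0: ok.
All examples now run through 3 states with every (state, symbol) defined. Accept strings end in {2}, Reject strings end in {0,1}; accept={2}.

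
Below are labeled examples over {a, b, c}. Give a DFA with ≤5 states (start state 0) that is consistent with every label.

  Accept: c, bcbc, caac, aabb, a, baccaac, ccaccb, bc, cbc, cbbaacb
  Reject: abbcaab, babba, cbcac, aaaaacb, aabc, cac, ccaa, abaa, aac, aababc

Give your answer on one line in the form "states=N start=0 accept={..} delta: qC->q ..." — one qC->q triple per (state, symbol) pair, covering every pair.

Grow the machine one transition at a time. Run the examples from 0; the earliest place one falls off (shortest prefix, ties alphabetical) gets sent to the lowest-numbered state that keeps every Accept/Reject pair distinguishable — a pair clashes when both reach the same state with identical unread suffix — and to a fresh state only if none does.
a: 0a undefined. 0a->0: no, c/aac meet in 0 with "c" left. Open state 1: 0a->1.
b: 0b undefined. 0b->0: ok.
c: 0c undefined. 0c->0: no, caac/aac meet in 1 with "ac" left. 0c->1: ok.
aa: 1a undefined. 1a->0: no, c/aabc meet in 1. 1a->1: no, bcbc/aabc meet in 1 with "bc" left. Open state 2: 1a->2.
ab: 1b undefined. 1b->0: no, c/babba meet in 1. 1b->1: ok.
cc: 1c undefined. 1c->0: no, bcbc/cbcac meet in 0. 1c->1: ok.
aaa: 2a undefined. 2a->0: ok.
aab: 2b undefined. 2b->0: no, c/aabc meet in 1. 2b->1: no, c/aabc meet in 1. 2b->2: no, c/aababc meet in 1. Open state 3: 2b->3.
aac: 2c undefined. 2c->0: ok.
aaba: 3a undefined. 3a->0: no, c/aababc meet in 1. 3a->1: no, c/aababc meet in 1. 3a->2: ok.
aabb: 3b undefined. 3b->0: no, aabb/abbcaab meet in 0. 3b->1: ok.
aabc: 3c undefined. 3c->0: ok.
All examples now run through 4 states with every (state, symbol) defined. Accept strings end in {1}, Reject strings end in {0,2}; accept={1}.

states=4 start=0 accept={1} delta: 0a->1 0b->0 0c->1 1a->2 1b->1 1c->1 2a->0 2b->3 2c->0 3a->2 3b->1 3c->0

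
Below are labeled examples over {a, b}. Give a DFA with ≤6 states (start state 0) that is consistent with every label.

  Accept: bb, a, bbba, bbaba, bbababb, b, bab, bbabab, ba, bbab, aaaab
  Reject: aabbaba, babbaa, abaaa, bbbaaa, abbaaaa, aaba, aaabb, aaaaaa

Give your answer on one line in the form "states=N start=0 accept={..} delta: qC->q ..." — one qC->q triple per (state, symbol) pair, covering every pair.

states=4 start=0 accept={0,1,3} delta: 0a->1 0b->0 1a->2 1b->0 2a->2 2b->3 3a->2 3b->2

State merging on the prefix tree: take the shortest (then alphabetical) example prefix whose next move is undefined and point that move at state 0, else 1, else 2, ...; a target is out if some Accept/Reject pair would then sit in one state with the same input left (inseparable). If every existing state is out, open a new one.
a: 0a undefined. 0a->0: no, bb/aaabb meet in 0 with "bb" left. Open state 1: 0a->1.
b: 0b undefined. 0b->0: ok.
aa: 1a undefined. 1a->0: no, bb/aaaaaa meet in 0. 1a->1: no, a/bbbaaa meet in 1. Open state 2: 1a->2.
ab: 1b undefined. 1b->0: ok.
aaa: 2a undefined. 2a->0: no, bb/abaaa meet in 0. 2a->1: no, bb/aaabb meet in 0. 2a->2: ok.
aab: 2b undefined. 2b->0: no, bb/aaabb meet in 0. 2b->1: no, bb/aaabb meet in 0. 2b->2: no, aaaab/aabbaba meet in 2. Open state 3: 2b->3.
aaba: 3a undefined. 3a->0: no, bb/aaba meet in 0. 3a->1: no, a/aaba meet in 1. 3a->2: ok.
aabb: 3b undefined. 3b->0: no, bb/aaabb meet in 0. 3b->1: no, a/aaabb meet in 1. 3b->2: ok.
All examples now run through 4 states with every (state, symbol) defined. Accept strings end in {0,1,3}, Reject strings end in {2}; accept={0,1,3}.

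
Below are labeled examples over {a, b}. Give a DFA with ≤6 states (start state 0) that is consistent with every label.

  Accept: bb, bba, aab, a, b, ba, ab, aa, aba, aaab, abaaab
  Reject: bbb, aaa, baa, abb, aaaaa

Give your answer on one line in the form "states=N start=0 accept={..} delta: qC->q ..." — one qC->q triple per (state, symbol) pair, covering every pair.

Grow the machine one transition at a time. Run the examples from 0; the earliest place one falls off (shortest prefix, ties alphabetical) gets sent to the lowest-numbered state that keeps every Accept/Reject pair distinguishable — a pair clashes when both reach the same state with identical unread suffix — and to a fresh state only if none does.
a: 0a undefined. 0a->0: no, bb/abb meet in 0 with "bb" left. Open state 1: 0a->1.
b: 0b undefined. 0b->0: no, bb/bbb meet in 0. 0b->1: ok.
aa: 1a undefined. 1a->0: no, aab/aaa meet in 1. 1a->1: no, a/aaa meet in 1. Open state 2: 1a->2.
ab: 1b undefined. 1b->0: no, bba/bbb meet in 1. 1b->1: no, bb/bbb meet in 1. 1b->2: no, bba/aaa meet in 2 with "a" left. Open state 3: 1b->3.
aaa: 2a undefined. 2a->0: no, ba/aaaaa meet in 2. 2a->1: no, a/aaa meet in 1. 2a->2: no, ba/aaa meet in 2. 2a->3: no, bb/aaa meet in 3. Open state 4: 2a->4.
aab: 2b undefined. 2b->0: ok.
aba: 3a undefined. 3a->0: ok.
abb: 3b undefined. 3b->0: no, bba/bbb meet in 0. 3b->1: no, a/bbb meet in 1. 3b->2: no, ba/bbb meet in 2. 3b->3: no, bb/bbb meet in 3. 3b->4: ok.
aaaa: 4a undefined. 4a->0: no, a/aaaaa meet in 1. 4a->1: no, ba/aaaaa meet in 2. 4a->2: ok.
aaab: 4b undefined. 4b->0: ok.
All examples now run through 5 states with every (state, symbol) defined. Accept strings end in {0,1,2,3}, Reject strings end in {4}; accept={0,1,2,3}.

states=5 start=0 accept={0,1,2,3} delta: 0a->1 0b->1 1a->2 1b->3 2a->4 2b->0 3a->0 3b->4 4a->2 4b->0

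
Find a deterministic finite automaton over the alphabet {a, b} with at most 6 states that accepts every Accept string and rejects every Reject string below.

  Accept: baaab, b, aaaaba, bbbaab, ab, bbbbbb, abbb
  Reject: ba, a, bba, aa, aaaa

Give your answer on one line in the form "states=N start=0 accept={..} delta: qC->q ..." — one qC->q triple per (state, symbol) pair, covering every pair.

Fold the examples into a partial DFA from state 0: repeatedly fix the first undefined (state, symbol) met by the shortest-then-alphabetical prefix, trying targets in increasing order and rejecting any under which an Accept and a Reject string meet in one state with the same remainder; add a state when all current targets are rejected. Accepting states are where Accept strings end.
a: 0a undefined. 0a->0: no, aaaaba/ba meet in 0 with "ba" left. Open state 1: 0a->1.
b: 0b undefined. 0b->0: ok.
aa: 1a undefined. 1a->0: no, b/aa meet in 0. 1a->1: ok.
ab: 1b undefined. 1b->0: no, aaaaba/ba meet in 1. 1b->1: no, baaab/ba meet in 1. Open state 2: 1b->2.
abb: 2b undefined. 2b->0: ok.
aaaaba: 2a undefined. 2a->0: ok.
All examples now run through 3 states with every (state, symbol) defined. Accept strings end in {0,2}, Reject strings end in {1}; accept={0,2}.

states=3 start=0 accept={0,2} delta: 0a->1 0b->0 1a->1 1b->2 2a->0 2b->0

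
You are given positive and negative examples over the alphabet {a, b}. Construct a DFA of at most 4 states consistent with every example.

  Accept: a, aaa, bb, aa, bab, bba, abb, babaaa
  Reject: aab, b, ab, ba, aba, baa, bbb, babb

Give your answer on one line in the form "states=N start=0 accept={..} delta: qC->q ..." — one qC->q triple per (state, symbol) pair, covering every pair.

states=2 start=0 accept={0} delta: 0a->0 0b->1 1a->1 1b->0

Grow the machine one transition at a time. Run the examples from 0; the earliest place one falls off (shortest prefix, ties alphabetical) gets sent to the lowest-numbered state that keeps every Accept/Reject pair distinguishable — a pair clashes when both reach the same state with identical unread suffix — and to a fresh state only if none does.
a: 0a undefined. 0a->0: ok.
b: 0b undefined. 0b->0: no, a/aab meet in 0. Open state 1: 0b->1.
ba: 1a undefined. 1a->0: no, a/ba meet in 0. 1a->1: ok.
bb: 1b undefined. 1b->0: ok.
All examples now run through 2 states with every (state, symbol) defined. Accept strings end in {0}, Reject strings end in {1}; accept={0}.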